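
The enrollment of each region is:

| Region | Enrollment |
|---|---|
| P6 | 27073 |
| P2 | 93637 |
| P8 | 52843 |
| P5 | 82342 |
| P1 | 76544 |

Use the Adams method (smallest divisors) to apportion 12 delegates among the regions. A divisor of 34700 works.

With modified divisor 34700: modified quotas P6 0.780, P2 2.698, P8 1.523, P5 2.373, P1 2.206.
Rounding up: P6 1, P2 3, P8 2, P5 3, P1 3 (total 12).

P6: 1; P2: 3; P8: 2; P5: 3; P1: 3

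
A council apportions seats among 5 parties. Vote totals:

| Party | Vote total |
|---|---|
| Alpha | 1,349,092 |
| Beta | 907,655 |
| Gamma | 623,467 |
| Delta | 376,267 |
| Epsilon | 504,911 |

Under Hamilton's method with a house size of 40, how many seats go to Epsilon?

5

The standard divisor is 3761392/40 ≈ 94034.8.
Standard quotas: Alpha 14.3467, Beta 9.6523, Gamma 6.6302, Delta 4.0014, Epsilon 5.3694.
Lower quotas: Alpha 14, Beta 9, Gamma 6, Delta 4, Epsilon 5 (sum 38, leaving 2 seats).
Remainders in descending order: Beta 0.6523, Gamma 0.6302, Epsilon 0.3694, Alpha 0.3467, Delta 0.0014.
The surplus seats go to Beta, Gamma.
Epsilon receives 5.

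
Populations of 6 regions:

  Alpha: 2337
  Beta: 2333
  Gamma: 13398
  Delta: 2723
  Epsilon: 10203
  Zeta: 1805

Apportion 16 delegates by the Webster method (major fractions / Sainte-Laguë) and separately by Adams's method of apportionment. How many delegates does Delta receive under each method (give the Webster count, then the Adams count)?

Webster: Alpha 1, Beta 1, Gamma 7, Delta 1, Epsilon 5, Zeta 1.
Adams: Alpha 1, Beta 1, Gamma 6, Delta 2, Epsilon 5, Zeta 1.
Delta gets 1 under Webster and 2 under Adams.

1 and 2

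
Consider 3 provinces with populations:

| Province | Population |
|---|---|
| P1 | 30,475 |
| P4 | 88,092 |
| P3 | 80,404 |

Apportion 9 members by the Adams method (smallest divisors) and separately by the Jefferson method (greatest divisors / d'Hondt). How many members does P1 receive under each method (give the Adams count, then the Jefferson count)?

Adams: P1 2, P4 4, P3 3.
Jefferson: P1 1, P4 4, P3 4.
P1 gets 2 under Adams and 1 under Jefferson.

2 and 1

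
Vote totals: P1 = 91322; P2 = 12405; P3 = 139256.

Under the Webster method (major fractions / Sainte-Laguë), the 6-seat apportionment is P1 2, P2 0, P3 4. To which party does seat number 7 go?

P1

Priority for the next seat is population ÷ (current seats + 0.5).
Priorities: P1 36528.800, P2 24810.000, P3 30945.778.
Highest priority: P1.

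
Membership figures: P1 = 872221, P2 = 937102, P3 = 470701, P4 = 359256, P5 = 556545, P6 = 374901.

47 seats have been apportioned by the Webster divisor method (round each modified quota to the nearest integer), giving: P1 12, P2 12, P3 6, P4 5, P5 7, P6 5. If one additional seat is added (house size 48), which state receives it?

P2

Priority for the next seat is population ÷ (current seats + 0.5).
Priorities: P1 69777.680, P2 74968.160, P3 72415.538, P4 65319.273, P5 74206.000, P6 68163.818.
Highest priority: P2.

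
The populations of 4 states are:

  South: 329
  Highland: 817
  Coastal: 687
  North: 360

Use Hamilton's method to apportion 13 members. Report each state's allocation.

South: 2, Highland: 5, Coastal: 4, North: 2

Standard divisor: 2193 ÷ 13 ≈ 168.692.
Standard quotas: South 1.950, Highland 4.843, Coastal 4.073, North 2.134.
Lower quotas: South 1, Highland 4, Coastal 4, North 2 (sum 11, leaving 2 seats).
Remainders in descending order: South 0.950, Highland 0.843, North 0.134, Coastal 0.073.
Largest remainders: South, Highland receive the extra seats.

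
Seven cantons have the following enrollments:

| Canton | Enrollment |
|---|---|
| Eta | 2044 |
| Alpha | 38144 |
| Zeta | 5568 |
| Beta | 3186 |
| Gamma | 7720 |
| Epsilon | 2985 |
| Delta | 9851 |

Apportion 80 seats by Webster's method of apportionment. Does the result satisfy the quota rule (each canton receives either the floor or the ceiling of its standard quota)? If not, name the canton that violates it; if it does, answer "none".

Alpha

Standard quotas: Eta 2.353, Alpha 43.908, Zeta 6.409, Beta 3.667, Gamma 8.887, Epsilon 3.436, Delta 11.340.
Webster allocation: Eta 2, Alpha 45, Zeta 6, Beta 4, Gamma 9, Epsilon 3, Delta 11.
Alpha has quota 43.908 (lower 43, upper 44) but receives 45 — outside the quota interval.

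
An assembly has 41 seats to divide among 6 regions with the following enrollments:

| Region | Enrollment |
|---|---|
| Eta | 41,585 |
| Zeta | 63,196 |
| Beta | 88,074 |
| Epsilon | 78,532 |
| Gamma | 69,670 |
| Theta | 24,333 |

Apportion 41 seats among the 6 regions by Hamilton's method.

The standard divisor is 365390/41 ≈ 8911.951.
Standard quotas: Eta 4.6662, Zeta 7.0912, Beta 9.8827, Epsilon 8.8120, Gamma 7.8176, Theta 2.7304.
Lower quotas: Eta 4, Zeta 7, Beta 9, Epsilon 8, Gamma 7, Theta 2 (sum 37, leaving 4 seats).
Remainders in descending order: Beta 0.8827, Gamma 0.8176, Epsilon 0.8120, Theta 0.7304, Eta 0.6662, Zeta 0.0912.
Largest remainders: Beta, Gamma, Epsilon, Theta receive the extra seats.

Eta 4, Zeta 7, Beta 10, Epsilon 9, Gamma 8, Theta 3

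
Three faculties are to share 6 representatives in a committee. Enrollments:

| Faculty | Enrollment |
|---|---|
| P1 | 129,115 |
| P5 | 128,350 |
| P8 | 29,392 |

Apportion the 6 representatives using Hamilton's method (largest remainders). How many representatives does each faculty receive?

P1 3, P5 3, P8 0

Total 286857; standard divisor 286857/6 ≈ 47809.5.
Standard quotas: P1 2.7006, P5 2.6846, P8 0.6148.
Lower quotas: P1 2, P5 2, P8 0 (sum 4, leaving 2 seats).
Remainders in descending order: P1 0.7006, P5 0.6846, P8 0.6148.
The surplus seats go to P1, P5.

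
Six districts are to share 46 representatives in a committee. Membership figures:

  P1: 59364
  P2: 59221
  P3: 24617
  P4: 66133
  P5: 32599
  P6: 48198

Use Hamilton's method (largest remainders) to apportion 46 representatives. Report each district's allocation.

P1 9, P2 9, P3 4, P4 11, P5 5, P6 8

The standard divisor is 290132/46 ≈ 6307.217.
Standard quotas: P1 9.4121, P2 9.3894, P3 3.9030, P4 10.4853, P5 5.1685, P6 7.6417.
Lower quotas: P1 9, P2 9, P3 3, P4 10, P5 5, P6 7 (sum 43, leaving 3 seats).
Remainders in descending order: P3 0.9030, P6 0.6417, P4 0.4853, P1 0.4121, P2 0.3894, P5 0.1685.
Largest remainders: P3, P6, P4 receive the extra seats.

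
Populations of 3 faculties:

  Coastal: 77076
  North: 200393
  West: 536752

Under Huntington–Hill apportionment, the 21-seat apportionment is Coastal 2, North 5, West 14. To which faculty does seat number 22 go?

West

Priority for the next seat is population ÷ (√(s·(s+1))).
Priorities: Coastal 31466.145, North 36586.589, West 37039.407.
Highest priority: West.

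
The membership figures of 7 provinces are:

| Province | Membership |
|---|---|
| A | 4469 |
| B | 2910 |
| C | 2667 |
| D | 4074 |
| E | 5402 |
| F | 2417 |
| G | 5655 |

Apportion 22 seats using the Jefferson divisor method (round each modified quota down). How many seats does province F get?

2

Standard divisor 27594/22 ≈ 1254.273; standard quotas: A 3.563, B 2.320, C 2.126, D 3.248, E 4.307, F 1.927, G 4.509.
Rounding down gives 3, 2, 2, 3, 4, 1, 4 = 19 seats, so the divisor must be adjusted.
With modified divisor 1100: modified quotas A 4.063, B 2.645, C 2.425, D 3.704, E 4.911, F 2.197, G 5.141.
Rounding down: A 4, B 2, C 2, D 3, E 4, F 2, G 5 (total 22).
F receives 2.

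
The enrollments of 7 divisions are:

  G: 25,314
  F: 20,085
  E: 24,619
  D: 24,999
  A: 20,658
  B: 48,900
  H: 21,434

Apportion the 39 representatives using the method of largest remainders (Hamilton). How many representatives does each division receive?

G: 5, F: 4, E: 5, D: 5, A: 5, B: 10, H: 5

The standard divisor is 186009/39 ≈ 4769.462.
Standard quotas: G 5.3075, F 4.2112, E 5.1618, D 5.2415, A 4.3313, B 10.2527, H 4.4940.
Lower quotas: G 5, F 4, E 5, D 5, A 4, B 10, H 4 (sum 37, leaving 2 seats).
Remainders in descending order: H 0.4940, A 0.3313, G 0.3075, B 0.2527, D 0.2415, F 0.2112, E 0.1618.
Largest remainders: H, A receive the extra seats.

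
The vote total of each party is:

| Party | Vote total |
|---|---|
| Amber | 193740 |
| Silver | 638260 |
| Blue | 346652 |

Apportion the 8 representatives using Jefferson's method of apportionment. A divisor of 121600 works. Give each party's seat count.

With modified divisor 121600: modified quotas Amber 1.593, Silver 5.249, Blue 2.851.
Rounding down: Amber 1, Silver 5, Blue 2 (total 8).

Amber: 1, Silver: 5, Blue: 2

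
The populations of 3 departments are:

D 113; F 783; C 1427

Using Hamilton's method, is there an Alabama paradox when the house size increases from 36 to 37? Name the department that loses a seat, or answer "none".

none

At 36 seats: D 2, F 12, C 22.
At 37 seats: D 2, F 12, C 23.
No department's allocation decreased.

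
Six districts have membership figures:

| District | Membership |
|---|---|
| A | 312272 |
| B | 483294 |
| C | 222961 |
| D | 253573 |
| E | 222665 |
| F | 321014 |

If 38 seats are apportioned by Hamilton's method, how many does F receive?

7

Total 1815779; standard divisor 1815779/38 ≈ 47783.658.
Standard quotas: A 6.5351, B 10.1142, C 4.6661, D 5.3067, E 4.6599, F 6.7181.
Lower quotas: A 6, B 10, C 4, D 5, E 4, F 6 (sum 35, leaving 3 seats).
Remainders in descending order: F 0.7181, C 0.6661, E 0.6599, A 0.5351, D 0.3067, B 0.1142.
Largest remainders: F, C, E receive the extra seats.
F receives 7.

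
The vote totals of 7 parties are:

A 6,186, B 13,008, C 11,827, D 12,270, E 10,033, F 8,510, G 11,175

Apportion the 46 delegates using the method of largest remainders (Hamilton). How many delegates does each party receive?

A: 4, B: 8, C: 8, D: 8, E: 6, F: 5, G: 7

Total 73009; standard divisor 73009/46 ≈ 1587.152.
Standard quotas: A 3.8975, B 8.1958, C 7.4517, D 7.7308, E 6.3214, F 5.3618, G 7.0409.
Lower quotas: A 3, B 8, C 7, D 7, E 6, F 5, G 7 (sum 43, leaving 3 seats).
Remainders in descending order: A 0.8975, D 0.7308, C 0.4517, F 0.3618, E 0.3214, B 0.1958, G 0.0409.
The surplus seats go to A, D, C.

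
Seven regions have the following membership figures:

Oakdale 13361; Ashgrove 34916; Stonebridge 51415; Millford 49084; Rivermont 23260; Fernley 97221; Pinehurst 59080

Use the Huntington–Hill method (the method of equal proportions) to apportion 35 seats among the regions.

With divisor 9417: modified quotas Oakdale 1.419, Ashgrove 3.708, Stonebridge 5.460, Millford 5.212, Rivermont 2.470, Fernley 10.324, Pinehurst 6.274.
Geometric-mean thresholds: Oakdale √(1·2)=1.414, Ashgrove √(3·4)=3.464, Stonebridge √(5·6)=5.477, Millford √(5·6)=5.477, Rivermont √(2·3)=2.449, Fernley √(10·11)=10.488, Pinehurst √(6·7)=6.481.
Each quota rounded against its threshold gives Oakdale 2, Ashgrove 4, Stonebridge 5, Millford 5, Rivermont 3, Fernley 10, Pinehurst 6 (total 35).

Oakdale 2, Ashgrove 4, Stonebridge 5, Millford 5, Rivermont 3, Fernley 10, Pinehurst 6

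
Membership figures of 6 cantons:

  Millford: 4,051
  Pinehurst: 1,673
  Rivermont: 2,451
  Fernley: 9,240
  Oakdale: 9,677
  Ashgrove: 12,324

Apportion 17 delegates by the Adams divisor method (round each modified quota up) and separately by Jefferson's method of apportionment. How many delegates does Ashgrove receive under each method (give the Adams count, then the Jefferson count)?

5 and 6

Adams: Millford 2, Pinehurst 1, Rivermont 1, Fernley 4, Oakdale 4, Ashgrove 5.
Jefferson: Millford 2, Pinehurst 0, Rivermont 1, Fernley 4, Oakdale 4, Ashgrove 6.
Ashgrove gets 5 under Adams and 6 under Jefferson.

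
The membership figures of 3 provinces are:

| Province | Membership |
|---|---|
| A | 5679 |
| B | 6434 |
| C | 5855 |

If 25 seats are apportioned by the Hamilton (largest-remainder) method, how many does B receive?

9

Total 17968; standard divisor 17968/25 ≈ 718.72.
Standard quotas: A 7.9015, B 8.9520, C 8.1464.
Lower quotas: A 7, B 8, C 8 (sum 23, leaving 2 seats).
Remainders in descending order: B 0.9520, A 0.9015, C 0.1464.
Largest remainders: B, A receive the extra seats.
B receives 9.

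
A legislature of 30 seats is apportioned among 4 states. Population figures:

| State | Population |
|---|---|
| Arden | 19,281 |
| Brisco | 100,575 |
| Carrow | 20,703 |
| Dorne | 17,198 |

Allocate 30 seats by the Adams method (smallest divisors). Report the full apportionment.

Arden 4, Brisco 18, Carrow 4, Dorne 4

Standard divisor 157757/30 ≈ 5258.567; standard quotas: Arden 3.667, Brisco 19.126, Carrow 3.937, Dorne 3.270.
Rounding up gives 4, 20, 4, 4 = 32 seats, so the divisor must be adjusted.
With modified divisor 5660: modified quotas Arden 3.407, Brisco 17.769, Carrow 3.658, Dorne 3.039.
Rounding up: Arden 4, Brisco 18, Carrow 4, Dorne 4 (total 30).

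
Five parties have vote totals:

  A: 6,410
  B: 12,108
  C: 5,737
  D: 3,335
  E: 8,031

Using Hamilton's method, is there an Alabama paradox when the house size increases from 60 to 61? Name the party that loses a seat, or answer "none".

D

At 60 seats: A 11, B 20, C 10, D 6, E 13.
At 61 seats: A 11, B 21, C 10, D 5, E 14.
D drops from 6 to 5.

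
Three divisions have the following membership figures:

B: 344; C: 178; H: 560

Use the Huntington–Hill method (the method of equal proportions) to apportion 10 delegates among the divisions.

With divisor 114: modified quotas B 3.018, C 1.561, H 4.912.
Geometric-mean thresholds: B √(3·4)=3.464, C √(1·2)=1.414, H √(4·5)=4.472.
Each quota rounded against its threshold gives B 3, C 2, H 5 (total 10).

B 3, C 2, H 5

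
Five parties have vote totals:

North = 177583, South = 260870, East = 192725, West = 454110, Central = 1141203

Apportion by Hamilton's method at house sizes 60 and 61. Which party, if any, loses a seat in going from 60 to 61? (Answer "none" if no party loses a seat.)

none

At 60 seats: North 5, South 7, East 5, West 12, Central 31.
At 61 seats: North 5, South 7, East 5, West 13, Central 31.
No party's allocation decreased.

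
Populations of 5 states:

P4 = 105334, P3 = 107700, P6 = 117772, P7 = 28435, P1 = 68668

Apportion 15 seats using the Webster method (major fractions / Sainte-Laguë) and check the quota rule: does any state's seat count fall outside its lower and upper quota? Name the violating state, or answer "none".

none

Standard quotas: P4 3.692, P3 3.775, P6 4.128, P7 0.997, P1 2.407.
Webster allocation: P4 4, P3 4, P6 4, P7 1, P1 2.
Every allocation lies between the lower and upper quota.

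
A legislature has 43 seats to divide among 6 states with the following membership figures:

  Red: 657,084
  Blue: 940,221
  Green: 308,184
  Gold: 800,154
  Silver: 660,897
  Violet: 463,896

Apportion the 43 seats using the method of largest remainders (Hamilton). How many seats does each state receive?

Red: 7; Blue: 11; Green: 4; Gold: 9; Silver: 7; Violet: 5

Standard divisor: 3830436 ÷ 43 ≈ 89079.907.
Standard quotas: Red 7.3763, Blue 10.5548, Green 3.4596, Gold 8.9824, Silver 7.4191, Violet 5.2076.
Lower quotas: Red 7, Blue 10, Green 3, Gold 8, Silver 7, Violet 5 (sum 40, leaving 3 seats).
Remainders in descending order: Gold 0.9824, Blue 0.5548, Green 0.4596, Silver 0.4191, Red 0.3763, Violet 0.2076.
The surplus seats go to Gold, Blue, Green.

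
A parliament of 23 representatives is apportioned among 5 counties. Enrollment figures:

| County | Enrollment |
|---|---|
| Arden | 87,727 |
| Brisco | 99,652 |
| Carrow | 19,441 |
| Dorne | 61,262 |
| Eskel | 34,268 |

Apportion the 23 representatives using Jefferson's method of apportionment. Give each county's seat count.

Standard divisor 302350/23 ≈ 13145.652; standard quotas: Arden 6.673, Brisco 7.581, Carrow 1.479, Dorne 4.660, Eskel 2.607.
Rounding down gives 6, 7, 1, 4, 2 = 20 seats, so the divisor must be adjusted.
With modified divisor 11800: modified quotas Arden 7.434, Brisco 8.445, Carrow 1.648, Dorne 5.192, Eskel 2.904.
Rounding down: Arden 7, Brisco 8, Carrow 1, Dorne 5, Eskel 2 (total 23).

Arden: 7, Brisco: 8, Carrow: 1, Dorne: 5, Eskel: 2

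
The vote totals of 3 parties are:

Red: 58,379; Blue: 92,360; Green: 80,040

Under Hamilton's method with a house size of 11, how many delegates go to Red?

3

Standard divisor: 230779 ÷ 11 ≈ 20979.909.
Standard quotas: Red 2.7826, Blue 4.4023, Green 3.8151.
Lower quotas: Red 2, Blue 4, Green 3 (sum 9, leaving 2 seats).
Remainders in descending order: Green 0.8151, Red 0.7826, Blue 0.4023.
The surplus seats go to Green, Red.
Red receives 3.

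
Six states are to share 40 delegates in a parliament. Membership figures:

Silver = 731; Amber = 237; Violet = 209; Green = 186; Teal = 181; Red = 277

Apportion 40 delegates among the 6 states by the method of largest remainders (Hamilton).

Total 1821; standard divisor 1821/40 ≈ 45.525.
Standard quotas: Silver 16.057, Amber 5.206, Violet 4.591, Green 4.086, Teal 3.976, Red 6.085.
Lower quotas: Silver 16, Amber 5, Violet 4, Green 4, Teal 3, Red 6 (sum 38, leaving 2 seats).
Remainders in descending order: Teal 0.976, Violet 0.591, Amber 0.206, Green 0.086, Red 0.085, Silver 0.057.
The surplus seats go to Teal, Violet.

Silver: 16, Amber: 5, Violet: 5, Green: 4, Teal: 4, Red: 6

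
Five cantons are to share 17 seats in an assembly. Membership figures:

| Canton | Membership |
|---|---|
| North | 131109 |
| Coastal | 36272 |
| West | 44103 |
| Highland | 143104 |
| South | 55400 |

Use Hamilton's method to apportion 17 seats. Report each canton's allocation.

Standard divisor: 409988 ÷ 17 ≈ 24116.941.
Standard quotas: North 5.4364, Coastal 1.5040, West 1.8287, Highland 5.9338, South 2.2971.
Lower quotas: North 5, Coastal 1, West 1, Highland 5, South 2 (sum 14, leaving 3 seats).
Remainders in descending order: Highland 0.9338, West 0.8287, Coastal 0.5040, North 0.4364, South 0.2971.
The surplus seats go to Highland, West, Coastal.

North 5, Coastal 2, West 2, Highland 6, South 2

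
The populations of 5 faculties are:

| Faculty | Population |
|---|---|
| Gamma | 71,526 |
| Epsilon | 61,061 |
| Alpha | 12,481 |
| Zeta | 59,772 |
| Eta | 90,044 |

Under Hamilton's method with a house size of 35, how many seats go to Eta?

Total 294884; standard divisor 294884/35 ≈ 8425.257.
Standard quotas: Gamma 8.4895, Epsilon 7.2474, Alpha 1.4814, Zeta 7.0944, Eta 10.6874.
Lower quotas: Gamma 8, Epsilon 7, Alpha 1, Zeta 7, Eta 10 (sum 33, leaving 2 seats).
Remainders in descending order: Eta 0.6874, Gamma 0.4895, Alpha 0.4814, Epsilon 0.2474, Zeta 0.0944.
The surplus seats go to Eta, Gamma.
Eta receives 11.

11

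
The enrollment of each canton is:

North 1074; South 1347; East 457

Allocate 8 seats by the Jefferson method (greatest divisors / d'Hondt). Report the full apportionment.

North 3, South 4, East 1

Standard divisor 2878/8 ≈ 359.75; standard quotas: North 2.985, South 3.744, East 1.270.
Rounding down gives 2, 3, 1 = 6 seats, so the divisor must be adjusted.
With modified divisor 300: modified quotas North 3.580, South 4.490, East 1.523.
Rounding down: North 3, South 4, East 1 (total 8).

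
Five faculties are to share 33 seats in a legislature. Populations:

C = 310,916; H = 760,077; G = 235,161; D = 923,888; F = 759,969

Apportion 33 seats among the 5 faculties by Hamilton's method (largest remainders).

C 4, H 8, G 3, D 10, F 8

The standard divisor is 2990011/33 ≈ 90606.394.
Standard quotas: C 3.4315, H 8.3888, G 2.5954, D 10.1967, F 8.3876.
Lower quotas: C 3, H 8, G 2, D 10, F 8 (sum 31, leaving 2 seats).
Remainders in descending order: G 0.5954, C 0.4315, H 0.3888, F 0.3876, D 0.1967.
Largest remainders: G, C receive the extra seats.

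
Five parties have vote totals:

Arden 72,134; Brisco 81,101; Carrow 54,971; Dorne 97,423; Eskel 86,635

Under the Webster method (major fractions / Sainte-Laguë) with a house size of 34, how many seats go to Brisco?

7

Standard divisor 392264/34 ≈ 11537.176; standard quotas: Arden 6.252, Brisco 7.030, Carrow 4.765, Dorne 8.444, Eskel 7.509.
Rounding to the nearest integer gives Arden 6, Brisco 7, Carrow 5, Dorne 8, Eskel 8 — total 34, matching the house size, so no adjustment is needed.
Brisco receives 7.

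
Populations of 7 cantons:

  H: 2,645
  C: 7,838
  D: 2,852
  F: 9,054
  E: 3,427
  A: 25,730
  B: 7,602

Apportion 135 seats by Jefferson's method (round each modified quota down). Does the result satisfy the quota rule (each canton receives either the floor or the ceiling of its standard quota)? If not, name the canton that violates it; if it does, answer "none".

A

Standard quotas: H 6.037, C 17.890, D 6.509, F 20.665, E 7.822, A 58.726, B 17.351.
Jefferson allocation: H 6, C 18, D 6, F 21, E 7, A 60, B 17.
A has quota 58.726 (lower 58, upper 59) but receives 60 — outside the quota interval.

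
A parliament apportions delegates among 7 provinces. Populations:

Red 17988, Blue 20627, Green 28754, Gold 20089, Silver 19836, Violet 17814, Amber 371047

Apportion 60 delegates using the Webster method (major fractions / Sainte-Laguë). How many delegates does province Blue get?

3

Standard divisor 496155/60 ≈ 8269.25; standard quotas: Red 2.175, Blue 2.494, Green 3.477, Gold 2.429, Silver 2.399, Violet 2.154, Amber 44.871.
Rounding to the nearest integer gives 2, 2, 3, 2, 2, 2, 45 = 58 seats, so the divisor must be adjusted.
With modified divisor 8166.99: modified quotas Red 2.203, Blue 2.526, Green 3.521, Gold 2.460, Silver 2.429, Violet 2.181, Amber 45.433.
Rounding to the nearest integer: Red 2, Blue 3, Green 4, Gold 2, Silver 2, Violet 2, Amber 45 (total 60).
Blue receives 3.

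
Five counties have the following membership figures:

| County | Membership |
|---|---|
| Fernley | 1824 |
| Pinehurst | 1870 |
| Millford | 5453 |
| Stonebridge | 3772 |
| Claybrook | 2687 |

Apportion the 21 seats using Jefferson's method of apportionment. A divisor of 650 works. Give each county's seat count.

With modified divisor 650: modified quotas Fernley 2.806, Pinehurst 2.877, Millford 8.389, Stonebridge 5.803, Claybrook 4.134.
Rounding down: Fernley 2, Pinehurst 2, Millford 8, Stonebridge 5, Claybrook 4 (total 21).

Fernley=2; Pinehurst=2; Millford=8; Stonebridge=5; Claybrook=4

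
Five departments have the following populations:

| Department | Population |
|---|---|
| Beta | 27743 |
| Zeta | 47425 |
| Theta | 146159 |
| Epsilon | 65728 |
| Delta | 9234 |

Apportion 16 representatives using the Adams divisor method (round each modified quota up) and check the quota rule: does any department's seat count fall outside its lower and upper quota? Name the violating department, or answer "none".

Standard quotas: Beta 1.498, Zeta 2.561, Theta 7.893, Epsilon 3.549, Delta 0.499.
Adams allocation: Beta 2, Zeta 3, Theta 7, Epsilon 3, Delta 1.
Every allocation lies between the lower and upper quota.

none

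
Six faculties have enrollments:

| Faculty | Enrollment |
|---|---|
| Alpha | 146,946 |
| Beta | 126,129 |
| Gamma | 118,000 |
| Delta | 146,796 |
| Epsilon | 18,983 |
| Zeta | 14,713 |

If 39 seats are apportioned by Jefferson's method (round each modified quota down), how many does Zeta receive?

Standard divisor 571567/39 ≈ 14655.564; standard quotas: Alpha 10.027, Beta 8.606, Gamma 8.052, Delta 10.016, Epsilon 1.295, Zeta 1.004.
Rounding down gives 10, 8, 8, 10, 1, 1 = 38 seats, so the divisor must be adjusted.
With modified divisor 13700: modified quotas Alpha 10.726, Beta 9.206, Gamma 8.613, Delta 10.715, Epsilon 1.386, Zeta 1.074.
Rounding down: Alpha 10, Beta 9, Gamma 8, Delta 10, Epsilon 1, Zeta 1 (total 39).
Zeta receives 1.

1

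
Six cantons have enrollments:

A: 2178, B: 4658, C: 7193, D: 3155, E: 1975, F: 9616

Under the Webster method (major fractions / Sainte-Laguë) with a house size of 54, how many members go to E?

4

Standard divisor 28775/54 ≈ 532.87; standard quotas: A 4.087, B 8.741, C 13.499, D 5.921, E 3.706, F 18.046.
Rounding to the nearest integer gives A 4, B 9, C 13, D 6, E 4, F 18 — total 54, matching the house size, so no adjustment is needed.
E receives 4.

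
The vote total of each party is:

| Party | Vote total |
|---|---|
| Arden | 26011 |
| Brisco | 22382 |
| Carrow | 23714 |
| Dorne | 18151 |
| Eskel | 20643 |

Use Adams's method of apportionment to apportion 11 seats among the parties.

Standard divisor 110901/11 ≈ 10081.909; standard quotas: Arden 2.580, Brisco 2.220, Carrow 2.352, Dorne 1.800, Eskel 2.048.
Rounding up gives 3, 3, 3, 2, 3 = 14 seats, so the divisor must be adjusted.
With modified divisor 12400: modified quotas Arden 2.098, Brisco 1.805, Carrow 1.912, Dorne 1.464, Eskel 1.665.
Rounding up: Arden 3, Brisco 2, Carrow 2, Dorne 2, Eskel 2 (total 11).

Arden=3, Brisco=2, Carrow=2, Dorne=2, Eskel=2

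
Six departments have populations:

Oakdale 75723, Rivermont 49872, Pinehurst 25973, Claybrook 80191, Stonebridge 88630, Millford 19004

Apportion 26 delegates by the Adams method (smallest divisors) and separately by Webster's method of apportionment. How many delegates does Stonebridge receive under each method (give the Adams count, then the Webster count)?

Adams: Oakdale 6, Rivermont 4, Pinehurst 2, Claybrook 6, Stonebridge 6, Millford 2.
Webster: Oakdale 6, Rivermont 4, Pinehurst 2, Claybrook 6, Stonebridge 7, Millford 1.
Stonebridge gets 6 under Adams and 7 under Webster.

6 and 7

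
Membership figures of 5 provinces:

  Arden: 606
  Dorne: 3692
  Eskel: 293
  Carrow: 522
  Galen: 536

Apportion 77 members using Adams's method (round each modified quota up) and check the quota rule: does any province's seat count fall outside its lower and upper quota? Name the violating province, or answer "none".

Dorne

Standard quotas: Arden 8.260, Dorne 50.325, Eskel 3.994, Carrow 7.115, Galen 7.306.
Adams allocation: Arden 9, Dorne 49, Eskel 4, Carrow 7, Galen 8.
Dorne has quota 50.325 (lower 50, upper 51) but receives 49 — outside the quota interval.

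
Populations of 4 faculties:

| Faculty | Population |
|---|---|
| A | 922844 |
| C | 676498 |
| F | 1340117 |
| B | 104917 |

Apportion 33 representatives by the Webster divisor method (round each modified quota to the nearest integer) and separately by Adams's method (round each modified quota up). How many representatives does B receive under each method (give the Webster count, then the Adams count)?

1 and 2

Webster: A 10, C 7, F 15, B 1.
Adams: A 10, C 7, F 14, B 2.
B gets 1 under Webster and 2 under Adams.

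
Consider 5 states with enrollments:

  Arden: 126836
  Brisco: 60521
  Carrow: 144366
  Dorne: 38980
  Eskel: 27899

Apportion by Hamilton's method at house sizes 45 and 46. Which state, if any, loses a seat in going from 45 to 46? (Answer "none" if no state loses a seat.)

At 45 seats: Arden 14, Brisco 7, Carrow 16, Dorne 5, Eskel 3.
At 46 seats: Arden 15, Brisco 7, Carrow 17, Dorne 4, Eskel 3.
Dorne drops from 5 to 4.

Dorne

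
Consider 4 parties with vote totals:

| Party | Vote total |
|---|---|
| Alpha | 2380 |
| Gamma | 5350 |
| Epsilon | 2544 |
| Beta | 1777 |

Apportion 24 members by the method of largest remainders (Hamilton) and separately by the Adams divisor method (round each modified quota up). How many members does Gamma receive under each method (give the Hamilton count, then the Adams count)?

Hamilton: Alpha 5, Gamma 11, Epsilon 5, Beta 3.
Adams: Alpha 5, Gamma 10, Epsilon 5, Beta 4.
Gamma gets 11 under Hamilton and 10 under Adams.

11 and 10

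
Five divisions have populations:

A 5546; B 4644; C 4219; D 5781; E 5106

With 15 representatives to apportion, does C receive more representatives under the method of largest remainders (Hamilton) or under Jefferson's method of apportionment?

Hamilton

Hamilton: A 3, B 3, C 3, D 3, E 3.
Jefferson: A 3, B 3, C 2, D 4, E 3.
C gets 3 under Hamilton and 2 under Jefferson.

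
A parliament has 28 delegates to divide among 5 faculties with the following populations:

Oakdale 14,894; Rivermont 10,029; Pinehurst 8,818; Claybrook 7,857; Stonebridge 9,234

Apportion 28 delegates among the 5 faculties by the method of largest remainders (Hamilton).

Oakdale: 8; Rivermont: 6; Pinehurst: 5; Claybrook: 4; Stonebridge: 5

Standard divisor: 50832 ÷ 28 ≈ 1815.429.
Standard quotas: Oakdale 8.2041, Rivermont 5.5243, Pinehurst 4.8573, Claybrook 4.3279, Stonebridge 5.0864.
Lower quotas: Oakdale 8, Rivermont 5, Pinehurst 4, Claybrook 4, Stonebridge 5 (sum 26, leaving 2 seats).
Remainders in descending order: Pinehurst 0.8573, Rivermont 0.5243, Claybrook 0.3279, Oakdale 0.2041, Stonebridge 0.0864.
Largest remainders: Pinehurst, Rivermont receive the extra seats.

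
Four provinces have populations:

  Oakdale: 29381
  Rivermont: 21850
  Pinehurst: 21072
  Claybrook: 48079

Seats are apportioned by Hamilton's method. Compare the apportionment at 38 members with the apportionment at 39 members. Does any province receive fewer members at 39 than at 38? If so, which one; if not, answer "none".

none

At 38 seats: Oakdale 9, Rivermont 7, Pinehurst 7, Claybrook 15.
At 39 seats: Oakdale 9, Rivermont 7, Pinehurst 7, Claybrook 16.
No province's allocation decreased.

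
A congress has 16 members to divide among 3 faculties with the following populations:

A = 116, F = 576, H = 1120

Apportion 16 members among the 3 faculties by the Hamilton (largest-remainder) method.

A 1; F 5; H 10

Standard divisor: 1812 ÷ 16 ≈ 113.25.
Standard quotas: A 1.024, F 5.086, H 9.890.
Lower quotas: A 1, F 5, H 9 (sum 15, leaving 1 seat).
Remainders in descending order: H 0.890, F 0.086, A 0.024.
Largest remainder: H receives the extra seat.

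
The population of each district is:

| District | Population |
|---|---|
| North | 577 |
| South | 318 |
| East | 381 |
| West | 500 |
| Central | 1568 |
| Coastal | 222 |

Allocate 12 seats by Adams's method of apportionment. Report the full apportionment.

North: 2, South: 1, East: 1, West: 2, Central: 5, Coastal: 1

Standard divisor 3566/12 ≈ 297.167; standard quotas: North 1.942, South 1.070, East 1.282, West 1.683, Central 5.277, Coastal 0.747.
Rounding up gives 2, 2, 2, 2, 6, 1 = 15 seats, so the divisor must be adjusted.
With modified divisor 390: modified quotas North 1.479, South 0.815, East 0.977, West 1.282, Central 4.021, Coastal 0.569.
Rounding up: North 2, South 1, East 1, West 2, Central 5, Coastal 1 (total 12).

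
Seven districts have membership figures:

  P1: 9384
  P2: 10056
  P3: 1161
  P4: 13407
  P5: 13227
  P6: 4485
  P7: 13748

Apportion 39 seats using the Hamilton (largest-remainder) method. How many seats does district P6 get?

Total 65468; standard divisor 65468/39 ≈ 1678.667.
Standard quotas: P1 5.5902, P2 5.9905, P3 0.6916, P4 7.9867, P5 7.8795, P6 2.6718, P7 8.1898.
Lower quotas: P1 5, P2 5, P3 0, P4 7, P5 7, P6 2, P7 8 (sum 34, leaving 5 seats).
Remainders in descending order: P2 0.9905, P4 0.9867, P5 0.8795, P3 0.6916, P6 0.6718, P1 0.5902, P7 0.1898.
The surplus seats go to P2, P4, P5, P3, P6.
P6 receives 3.

3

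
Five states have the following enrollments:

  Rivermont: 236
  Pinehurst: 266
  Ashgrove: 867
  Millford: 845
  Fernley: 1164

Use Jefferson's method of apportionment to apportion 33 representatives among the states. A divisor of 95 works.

Rivermont 2, Pinehurst 2, Ashgrove 9, Millford 8, Fernley 12

With modified divisor 95: modified quotas Rivermont 2.484, Pinehurst 2.800, Ashgrove 9.126, Millford 8.895, Fernley 12.253.
Rounding down: Rivermont 2, Pinehurst 2, Ashgrove 9, Millford 8, Fernley 12 (total 33).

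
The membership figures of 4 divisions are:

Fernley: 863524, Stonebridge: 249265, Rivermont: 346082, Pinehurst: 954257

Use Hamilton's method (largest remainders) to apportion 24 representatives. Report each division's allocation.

Standard divisor: 2413128 ÷ 24 = 100547.
Standard quotas: Fernley 8.5883, Stonebridge 2.4791, Rivermont 3.4420, Pinehurst 9.4907.
Lower quotas: Fernley 8, Stonebridge 2, Rivermont 3, Pinehurst 9 (sum 22, leaving 2 seats).
Remainders in descending order: Fernley 0.5883, Pinehurst 0.4907, Stonebridge 0.4791, Rivermont 0.4420.
Largest remainders: Fernley, Pinehurst receive the extra seats.

Fernley=9, Stonebridge=2, Rivermont=3, Pinehurst=10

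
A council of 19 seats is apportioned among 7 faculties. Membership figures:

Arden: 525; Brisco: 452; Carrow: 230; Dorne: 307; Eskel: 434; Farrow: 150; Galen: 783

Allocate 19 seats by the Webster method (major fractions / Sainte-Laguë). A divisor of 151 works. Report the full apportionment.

Arden=3; Brisco=3; Carrow=2; Dorne=2; Eskel=3; Farrow=1; Galen=5

With modified divisor 151: modified quotas Arden 3.477, Brisco 2.993, Carrow 1.523, Dorne 2.033, Eskel 2.874, Farrow 0.993, Galen 5.185.
Rounding to the nearest integer: Arden 3, Brisco 3, Carrow 2, Dorne 2, Eskel 3, Farrow 1, Galen 5 (total 19).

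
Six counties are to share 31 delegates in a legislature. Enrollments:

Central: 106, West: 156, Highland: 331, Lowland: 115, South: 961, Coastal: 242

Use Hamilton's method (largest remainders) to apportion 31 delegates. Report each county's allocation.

The standard divisor is 1911/31 ≈ 61.645.
Standard quotas: Central 1.720, West 2.531, Highland 5.369, Lowland 1.866, South 15.589, Coastal 3.926.
Lower quotas: Central 1, West 2, Highland 5, Lowland 1, South 15, Coastal 3 (sum 27, leaving 4 seats).
Remainders in descending order: Coastal 0.926, Lowland 0.866, Central 0.720, South 0.589, West 0.531, Highland 0.369.
The surplus seats go to Coastal, Lowland, Central, South.

Central=2, West=2, Highland=5, Lowland=2, South=16, Coastal=4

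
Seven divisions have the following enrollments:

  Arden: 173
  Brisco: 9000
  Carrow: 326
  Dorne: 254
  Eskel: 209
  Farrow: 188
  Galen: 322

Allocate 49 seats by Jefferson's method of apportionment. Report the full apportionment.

Standard divisor 10472/49 ≈ 213.714; standard quotas: Arden 0.809, Brisco 42.112, Carrow 1.525, Dorne 1.189, Eskel 0.978, Farrow 0.880, Galen 1.507.
Rounding down gives 0, 42, 1, 1, 0, 0, 1 = 45 seats, so the divisor must be adjusted.
With modified divisor 198: modified quotas Arden 0.874, Brisco 45.455, Carrow 1.646, Dorne 1.283, Eskel 1.056, Farrow 0.949, Galen 1.626.
Rounding down: Arden 0, Brisco 45, Carrow 1, Dorne 1, Eskel 1, Farrow 0, Galen 1 (total 49).

Arden=0; Brisco=45; Carrow=1; Dorne=1; Eskel=1; Farrow=0; Galen=1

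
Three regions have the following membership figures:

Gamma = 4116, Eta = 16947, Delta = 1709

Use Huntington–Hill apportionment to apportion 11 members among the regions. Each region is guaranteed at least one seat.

Gamma=2; Eta=8; Delta=1

With divisor 2131: modified quotas Gamma 1.931, Eta 7.953, Delta 0.802.
Geometric-mean thresholds: Gamma √(1·2)=1.414, Eta √(7·8)=7.483, Delta (min 1).
Each quota rounded against its threshold gives Gamma 2, Eta 8, Delta 1 (total 11).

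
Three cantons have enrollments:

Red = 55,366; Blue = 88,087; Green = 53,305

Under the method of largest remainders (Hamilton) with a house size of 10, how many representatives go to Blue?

Standard divisor: 196758 ÷ 10 ≈ 19675.8.
Standard quotas: Red 2.8139, Blue 4.4769, Green 2.7092.
Lower quotas: Red 2, Blue 4, Green 2 (sum 8, leaving 2 seats).
Remainders in descending order: Red 0.8139, Green 0.7092, Blue 0.4769.
Largest remainders: Red, Green receive the extra seats.
Blue receives 4.

4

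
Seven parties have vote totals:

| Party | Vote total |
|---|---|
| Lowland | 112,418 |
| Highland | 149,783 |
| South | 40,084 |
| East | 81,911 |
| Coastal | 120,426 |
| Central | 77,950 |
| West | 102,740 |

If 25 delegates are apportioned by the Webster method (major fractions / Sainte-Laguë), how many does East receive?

3

Standard divisor 685312/25 ≈ 27412.48; standard quotas: Lowland 4.101, Highland 5.464, South 1.462, East 2.988, Coastal 4.393, Central 2.844, West 3.748.
Rounding to the nearest integer gives 4, 5, 1, 3, 4, 3, 4 = 24 seats, so the divisor must be adjusted.
With modified divisor 27091.7: modified quotas Lowland 4.150, Highland 5.529, South 1.480, East 3.023, Coastal 4.445, Central 2.877, West 3.792.
Rounding to the nearest integer: Lowland 4, Highland 6, South 1, East 3, Coastal 4, Central 3, West 4 (total 25).
East receives 3.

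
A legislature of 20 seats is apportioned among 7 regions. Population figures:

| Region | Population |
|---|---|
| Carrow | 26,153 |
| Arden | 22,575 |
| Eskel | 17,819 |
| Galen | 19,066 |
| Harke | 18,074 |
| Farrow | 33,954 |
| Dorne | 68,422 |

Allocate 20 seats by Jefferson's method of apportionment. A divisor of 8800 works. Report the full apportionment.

Carrow: 2, Arden: 2, Eskel: 2, Galen: 2, Harke: 2, Farrow: 3, Dorne: 7

With modified divisor 8800: modified quotas Carrow 2.972, Arden 2.565, Eskel 2.025, Galen 2.167, Harke 2.054, Farrow 3.858, Dorne 7.775.
Rounding down: Carrow 2, Arden 2, Eskel 2, Galen 2, Harke 2, Farrow 3, Dorne 7 (total 20).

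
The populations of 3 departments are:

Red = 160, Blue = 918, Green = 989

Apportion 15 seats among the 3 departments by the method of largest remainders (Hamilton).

Red: 1, Blue: 7, Green: 7

Standard divisor: 2067 ÷ 15 ≈ 137.8.
Standard quotas: Red 1.161, Blue 6.662, Green 7.177.
Lower quotas: Red 1, Blue 6, Green 7 (sum 14, leaving 1 seat).
Remainders in descending order: Blue 0.662, Green 0.177, Red 0.161.
Largest remainder: Blue receives the extra seat.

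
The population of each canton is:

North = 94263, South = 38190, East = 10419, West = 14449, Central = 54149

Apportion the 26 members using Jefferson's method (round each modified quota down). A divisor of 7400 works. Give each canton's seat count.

With modified divisor 7400: modified quotas North 12.738, South 5.161, East 1.408, West 1.953, Central 7.317.
Rounding down: North 12, South 5, East 1, West 1, Central 7 (total 26).

North 12, South 5, East 1, West 1, Central 7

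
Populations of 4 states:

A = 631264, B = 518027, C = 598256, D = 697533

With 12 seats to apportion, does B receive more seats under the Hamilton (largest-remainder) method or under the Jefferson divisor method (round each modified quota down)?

Hamilton

Hamilton: A 3, B 3, C 3, D 3.
Jefferson: A 3, B 2, C 3, D 4.
B gets 3 under Hamilton and 2 under Jefferson.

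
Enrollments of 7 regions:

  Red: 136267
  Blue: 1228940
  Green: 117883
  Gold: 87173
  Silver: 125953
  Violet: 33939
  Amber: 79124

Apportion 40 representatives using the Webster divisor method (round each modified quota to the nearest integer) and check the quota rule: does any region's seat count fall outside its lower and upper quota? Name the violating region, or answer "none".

Blue

Standard quotas: Red 3.013, Blue 27.170, Green 2.606, Gold 1.927, Silver 2.785, Violet 0.750, Amber 1.749.
Webster allocation: Red 3, Blue 26, Green 3, Gold 2, Silver 3, Violet 1, Amber 2.
Blue has quota 27.170 (lower 27, upper 28) but receives 26 — outside the quota interval.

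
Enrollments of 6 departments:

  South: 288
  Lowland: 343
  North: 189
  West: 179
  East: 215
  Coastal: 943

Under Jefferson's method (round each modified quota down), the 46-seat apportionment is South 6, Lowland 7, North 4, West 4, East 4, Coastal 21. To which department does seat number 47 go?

East

Priority for the next seat is population ÷ (current seats + 1).
Priorities: South 41.143, Lowland 42.875, North 37.800, West 35.800, East 43.000, Coastal 42.864.
Highest priority: East.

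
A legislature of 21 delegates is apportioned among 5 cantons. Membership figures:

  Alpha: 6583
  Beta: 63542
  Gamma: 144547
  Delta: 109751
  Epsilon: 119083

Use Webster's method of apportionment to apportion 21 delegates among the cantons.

Standard divisor 443506/21 ≈ 21119.333; standard quotas: Alpha 0.312, Beta 3.009, Gamma 6.844, Delta 5.197, Epsilon 5.639.
Rounding to the nearest integer gives Alpha 0, Beta 3, Gamma 7, Delta 5, Epsilon 6 — total 21, matching the house size, so no adjustment is needed.

Alpha 0, Beta 3, Gamma 7, Delta 5, Epsilon 6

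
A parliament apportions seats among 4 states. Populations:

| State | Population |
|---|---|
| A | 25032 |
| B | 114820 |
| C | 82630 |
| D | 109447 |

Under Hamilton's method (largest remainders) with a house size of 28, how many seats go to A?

The standard divisor is 331929/28 ≈ 11854.607.
Standard quotas: A 2.1116, B 9.6857, C 6.9703, D 9.2324.
Lower quotas: A 2, B 9, C 6, D 9 (sum 26, leaving 2 seats).
Remainders in descending order: C 0.9703, B 0.6857, D 0.2324, A 0.1116.
The surplus seats go to C, B.
A receives 2.

2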